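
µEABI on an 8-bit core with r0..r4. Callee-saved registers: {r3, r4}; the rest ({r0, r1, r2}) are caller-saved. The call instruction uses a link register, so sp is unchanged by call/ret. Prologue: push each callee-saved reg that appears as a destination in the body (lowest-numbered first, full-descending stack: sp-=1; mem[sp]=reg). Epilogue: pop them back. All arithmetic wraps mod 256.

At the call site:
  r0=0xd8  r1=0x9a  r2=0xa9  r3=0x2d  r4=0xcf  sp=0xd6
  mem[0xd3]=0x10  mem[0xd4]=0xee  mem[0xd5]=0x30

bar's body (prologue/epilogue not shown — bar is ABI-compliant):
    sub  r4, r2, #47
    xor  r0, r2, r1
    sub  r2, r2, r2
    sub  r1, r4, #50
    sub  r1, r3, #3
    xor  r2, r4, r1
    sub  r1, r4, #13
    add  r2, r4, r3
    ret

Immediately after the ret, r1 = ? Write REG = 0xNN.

REG = 0x6d

prologue: push r4 → mem[0xd5]=0xcf, sp=0xd5
body[0] sub  r4, r2, #47 → r4=0x7a
body[1] xor  r0, r2, r1 → r0=0x33
body[2] sub  r2, r2, r2 → r2=0x00
body[3] sub  r1, r4, #50 → r1=0x48
body[4] sub  r1, r3, #3 → r1=0x2a
body[5] xor  r2, r4, r1 → r2=0x50
body[6] sub  r1, r4, #13 → r1=0x6d
body[7] add  r2, r4, r3 → r2=0xa7
epilogue: pop r4=0xcf, sp=0xd6
r1 is caller-saved → body value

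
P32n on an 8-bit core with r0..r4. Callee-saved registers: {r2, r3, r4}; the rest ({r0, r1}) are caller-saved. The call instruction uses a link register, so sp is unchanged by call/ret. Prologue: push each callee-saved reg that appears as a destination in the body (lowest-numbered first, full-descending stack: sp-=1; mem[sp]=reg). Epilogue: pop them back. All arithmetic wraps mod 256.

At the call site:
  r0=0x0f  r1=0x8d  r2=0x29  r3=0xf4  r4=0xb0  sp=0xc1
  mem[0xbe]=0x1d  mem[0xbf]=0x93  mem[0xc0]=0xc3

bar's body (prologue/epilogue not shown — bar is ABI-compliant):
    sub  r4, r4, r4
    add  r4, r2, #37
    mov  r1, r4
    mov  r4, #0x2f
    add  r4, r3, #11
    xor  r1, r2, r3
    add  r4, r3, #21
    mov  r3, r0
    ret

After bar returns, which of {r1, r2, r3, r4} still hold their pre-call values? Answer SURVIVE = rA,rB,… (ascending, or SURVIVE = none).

prologue: push r3 -> mem[0xc0]=0xf4, sp=0xc0
prologue: push r4 -> mem[0xbf]=0xb0, sp=0xbf
body[0] sub  r4, r4, r4 -> r4=0x00
body[1] add  r4, r2, #37 -> r4=0x4e
body[2] mov  r1, r4 -> r1=0x4e
body[3] mov  r4, #0x2f -> r4=0x2f
body[4] add  r4, r3, #11 -> r4=0xff
body[5] xor  r1, r2, r3 -> r1=0xdd
body[6] add  r4, r3, #21 -> r4=0x09
body[7] mov  r3, r0 -> r3=0x0f
epilogue: pop r4=0xb0, sp=0xc0
epilogue: pop r3=0xf4, sp=0xc1
r1: caller-saved, written=True
r2: callee-saved, written=False
r3: callee-saved, written=True
r4: callee-saved, written=True

SURVIVE = r2,r3,r4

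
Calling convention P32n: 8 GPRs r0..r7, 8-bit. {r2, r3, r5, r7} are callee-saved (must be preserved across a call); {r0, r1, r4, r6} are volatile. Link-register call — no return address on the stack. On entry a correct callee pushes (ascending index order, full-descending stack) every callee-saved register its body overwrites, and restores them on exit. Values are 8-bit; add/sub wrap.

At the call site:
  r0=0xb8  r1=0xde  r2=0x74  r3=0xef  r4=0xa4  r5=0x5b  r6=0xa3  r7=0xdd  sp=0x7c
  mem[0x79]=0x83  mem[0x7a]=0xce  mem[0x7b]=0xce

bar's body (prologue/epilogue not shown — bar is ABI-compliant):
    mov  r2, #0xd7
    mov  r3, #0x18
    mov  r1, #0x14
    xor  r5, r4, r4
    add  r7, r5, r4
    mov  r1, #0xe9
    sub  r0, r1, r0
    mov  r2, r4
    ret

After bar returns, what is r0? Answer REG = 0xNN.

prologue: push r2 -> mem[0x7b]=0x74, sp=0x7b
prologue: push r3 -> mem[0x7a]=0xef, sp=0x7a
prologue: push r5 -> mem[0x79]=0x5b, sp=0x79
prologue: push r7 -> mem[0x78]=0xdd, sp=0x78
body[0] mov  r2, #0xd7 -> r2=0xd7
body[1] mov  r3, #0x18 -> r3=0x18
body[2] mov  r1, #0x14 -> r1=0x14
body[3] xor  r5, r4, r4 -> r5=0x00
body[4] add  r7, r5, r4 -> r7=0xa4
body[5] mov  r1, #0xe9 -> r1=0xe9
body[6] sub  r0, r1, r0 -> r0=0x31
body[7] mov  r2, r4 -> r2=0xa4
epilogue: pop r7=0xdd, sp=0x79
epilogue: pop r5=0x5b, sp=0x7a
epilogue: pop r3=0xef, sp=0x7b
epilogue: pop r2=0x74, sp=0x7c
r0 is caller-saved -> body value

REG = 0x31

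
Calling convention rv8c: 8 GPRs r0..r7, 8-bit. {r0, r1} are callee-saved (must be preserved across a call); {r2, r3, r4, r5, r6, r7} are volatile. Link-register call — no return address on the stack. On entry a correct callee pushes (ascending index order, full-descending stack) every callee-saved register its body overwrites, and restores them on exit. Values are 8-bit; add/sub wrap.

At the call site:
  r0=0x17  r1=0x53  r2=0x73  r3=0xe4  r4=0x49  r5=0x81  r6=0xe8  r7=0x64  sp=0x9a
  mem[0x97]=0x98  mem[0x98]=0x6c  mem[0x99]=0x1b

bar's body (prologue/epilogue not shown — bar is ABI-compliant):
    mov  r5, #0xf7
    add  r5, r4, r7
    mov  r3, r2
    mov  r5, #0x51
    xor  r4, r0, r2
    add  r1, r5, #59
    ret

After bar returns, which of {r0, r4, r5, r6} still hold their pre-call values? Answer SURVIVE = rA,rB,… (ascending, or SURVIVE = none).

SURVIVE = r0,r6

prologue: push r1 -> mem[0x99]=0x53, sp=0x99
body[0] mov  r5, #0xf7 -> r5=0xf7
body[1] add  r5, r4, r7 -> r5=0xad
body[2] mov  r3, r2 -> r3=0x73
body[3] mov  r5, #0x51 -> r5=0x51
body[4] xor  r4, r0, r2 -> r4=0x64
body[5] add  r1, r5, #59 -> r1=0x8c
epilogue: pop r1=0x53, sp=0x9a
r0: callee-saved, written=False
r4: caller-saved, written=True
r5: caller-saved, written=True
r6: caller-saved, written=False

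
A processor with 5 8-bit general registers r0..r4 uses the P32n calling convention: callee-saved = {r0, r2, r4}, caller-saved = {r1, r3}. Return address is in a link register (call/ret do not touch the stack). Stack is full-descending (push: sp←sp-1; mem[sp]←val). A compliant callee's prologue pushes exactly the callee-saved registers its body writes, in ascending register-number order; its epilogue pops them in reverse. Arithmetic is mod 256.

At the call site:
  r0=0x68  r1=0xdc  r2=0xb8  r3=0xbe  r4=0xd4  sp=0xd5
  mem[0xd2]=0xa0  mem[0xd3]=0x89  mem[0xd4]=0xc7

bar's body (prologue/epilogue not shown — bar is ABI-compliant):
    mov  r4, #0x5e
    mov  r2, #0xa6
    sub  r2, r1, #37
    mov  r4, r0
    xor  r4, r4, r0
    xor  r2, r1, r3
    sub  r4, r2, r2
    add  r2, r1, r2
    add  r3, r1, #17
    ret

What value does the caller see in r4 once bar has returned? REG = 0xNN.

prologue: push r2 -> mem[0xd4]=0xb8, sp=0xd4
prologue: push r4 -> mem[0xd3]=0xd4, sp=0xd3
body[0] mov  r4, #0x5e -> r4=0x5e
body[1] mov  r2, #0xa6 -> r2=0xa6
body[2] sub  r2, r1, #37 -> r2=0xb7
body[3] mov  r4, r0 -> r4=0x68
body[4] xor  r4, r4, r0 -> r4=0x00
body[5] xor  r2, r1, r3 -> r2=0x62
body[6] sub  r4, r2, r2 -> r4=0x00
body[7] add  r2, r1, r2 -> r2=0x3e
body[8] add  r3, r1, #17 -> r3=0xed
epilogue: pop r4=0xd4, sp=0xd4
epilogue: pop r2=0xb8, sp=0xd5
r4 is callee-saved -> restored

REG = 0xd4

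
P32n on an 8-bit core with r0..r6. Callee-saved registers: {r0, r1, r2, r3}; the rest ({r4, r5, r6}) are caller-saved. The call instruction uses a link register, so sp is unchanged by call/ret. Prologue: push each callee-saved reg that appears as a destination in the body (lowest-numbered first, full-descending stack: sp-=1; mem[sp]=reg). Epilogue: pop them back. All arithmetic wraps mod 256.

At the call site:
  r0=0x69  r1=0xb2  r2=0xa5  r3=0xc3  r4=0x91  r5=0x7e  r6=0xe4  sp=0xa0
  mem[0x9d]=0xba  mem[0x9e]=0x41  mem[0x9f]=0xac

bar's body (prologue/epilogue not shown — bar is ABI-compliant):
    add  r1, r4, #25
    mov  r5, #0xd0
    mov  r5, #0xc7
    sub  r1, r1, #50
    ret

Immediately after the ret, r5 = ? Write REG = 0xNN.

REG = 0xc7

prologue: push r1 → mem[0x9f]=0xb2, sp=0x9f
body[0] add  r1, r4, #25 → r1=0xaa
body[1] mov  r5, #0xd0 → r5=0xd0
body[2] mov  r5, #0xc7 → r5=0xc7
body[3] sub  r1, r1, #50 → r1=0x78
epilogue: pop r1=0xb2, sp=0xa0
r5 is caller-saved → body value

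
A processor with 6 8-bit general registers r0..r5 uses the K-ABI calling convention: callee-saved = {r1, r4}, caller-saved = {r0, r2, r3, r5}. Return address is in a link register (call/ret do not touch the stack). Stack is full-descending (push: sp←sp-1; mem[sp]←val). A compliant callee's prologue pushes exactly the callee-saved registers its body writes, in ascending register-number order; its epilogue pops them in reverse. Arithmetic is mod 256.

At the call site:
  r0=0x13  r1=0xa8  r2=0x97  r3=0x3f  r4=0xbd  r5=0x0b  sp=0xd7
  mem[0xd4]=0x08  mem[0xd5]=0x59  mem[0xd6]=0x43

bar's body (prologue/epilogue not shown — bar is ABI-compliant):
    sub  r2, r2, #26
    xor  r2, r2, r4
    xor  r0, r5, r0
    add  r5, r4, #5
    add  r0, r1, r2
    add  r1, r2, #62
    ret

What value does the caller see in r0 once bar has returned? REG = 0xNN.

prologue: push r1 -> mem[0xd6]=0xa8, sp=0xd6
body[0] sub  r2, r2, #26 -> r2=0x7d
body[1] xor  r2, r2, r4 -> r2=0xc0
body[2] xor  r0, r5, r0 -> r0=0x18
body[3] add  r5, r4, #5 -> r5=0xc2
body[4] add  r0, r1, r2 -> r0=0x68
body[5] add  r1, r2, #62 -> r1=0xfe
epilogue: pop r1=0xa8, sp=0xd7
r0 is caller-saved -> body value

REG = 0x68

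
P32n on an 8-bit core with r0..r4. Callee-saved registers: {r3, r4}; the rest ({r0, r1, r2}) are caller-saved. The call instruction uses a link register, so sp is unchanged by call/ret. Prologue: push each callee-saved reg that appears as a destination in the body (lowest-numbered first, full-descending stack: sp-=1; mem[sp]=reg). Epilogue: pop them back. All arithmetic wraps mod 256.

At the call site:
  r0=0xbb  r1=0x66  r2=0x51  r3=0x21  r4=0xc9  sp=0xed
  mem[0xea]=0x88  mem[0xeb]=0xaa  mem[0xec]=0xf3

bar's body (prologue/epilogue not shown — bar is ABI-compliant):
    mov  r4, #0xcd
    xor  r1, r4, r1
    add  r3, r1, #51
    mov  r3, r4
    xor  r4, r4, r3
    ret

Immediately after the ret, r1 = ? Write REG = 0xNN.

prologue: push r3 -> mem[0xec]=0x21, sp=0xec
prologue: push r4 -> mem[0xeb]=0xc9, sp=0xeb
body[0] mov  r4, #0xcd -> r4=0xcd
body[1] xor  r1, r4, r1 -> r1=0xab
body[2] add  r3, r1, #51 -> r3=0xde
body[3] mov  r3, r4 -> r3=0xcd
body[4] xor  r4, r4, r3 -> r4=0x00
epilogue: pop r4=0xc9, sp=0xec
epilogue: pop r3=0x21, sp=0xed
r1 is caller-saved -> body value

REG = 0xab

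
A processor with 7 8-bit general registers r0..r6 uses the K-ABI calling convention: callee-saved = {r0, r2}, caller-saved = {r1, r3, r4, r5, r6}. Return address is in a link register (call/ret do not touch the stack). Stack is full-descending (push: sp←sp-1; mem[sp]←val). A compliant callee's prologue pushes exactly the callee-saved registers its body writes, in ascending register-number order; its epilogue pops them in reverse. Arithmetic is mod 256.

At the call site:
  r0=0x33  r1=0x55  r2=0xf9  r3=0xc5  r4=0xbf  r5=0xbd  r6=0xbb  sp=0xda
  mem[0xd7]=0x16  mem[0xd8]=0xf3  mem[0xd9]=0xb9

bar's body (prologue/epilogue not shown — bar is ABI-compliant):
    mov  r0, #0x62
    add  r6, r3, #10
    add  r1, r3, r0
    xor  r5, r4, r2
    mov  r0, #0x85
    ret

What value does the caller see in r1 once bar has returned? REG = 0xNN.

prologue: push r0 → mem[0xd9]=0x33, sp=0xd9
body[0] mov  r0, #0x62 → r0=0x62
body[1] add  r6, r3, #10 → r6=0xcf
body[2] add  r1, r3, r0 → r1=0x27
body[3] xor  r5, r4, r2 → r5=0x46
body[4] mov  r0, #0x85 → r0=0x85
epilogue: pop r0=0x33, sp=0xda
r1 is caller-saved → body value

REG = 0x27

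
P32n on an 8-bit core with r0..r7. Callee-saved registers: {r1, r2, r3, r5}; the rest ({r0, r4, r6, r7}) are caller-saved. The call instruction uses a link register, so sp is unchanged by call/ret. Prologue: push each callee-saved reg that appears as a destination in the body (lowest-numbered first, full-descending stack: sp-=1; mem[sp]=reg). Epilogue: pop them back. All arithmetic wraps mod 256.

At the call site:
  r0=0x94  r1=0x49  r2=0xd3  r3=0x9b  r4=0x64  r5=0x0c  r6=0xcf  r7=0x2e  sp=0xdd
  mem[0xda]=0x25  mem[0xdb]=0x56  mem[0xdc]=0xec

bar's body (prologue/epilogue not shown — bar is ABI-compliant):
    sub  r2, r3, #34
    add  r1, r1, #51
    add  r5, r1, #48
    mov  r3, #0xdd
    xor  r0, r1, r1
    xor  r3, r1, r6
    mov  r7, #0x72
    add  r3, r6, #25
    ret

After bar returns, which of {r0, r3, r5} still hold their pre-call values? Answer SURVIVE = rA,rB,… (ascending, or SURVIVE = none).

SURVIVE = r3,r5

prologue: push r1 → mem[0xdc]=0x49, sp=0xdc
prologue: push r2 → mem[0xdb]=0xd3, sp=0xdb
prologue: push r3 → mem[0xda]=0x9b, sp=0xda
prologue: push r5 → mem[0xd9]=0x0c, sp=0xd9
body[0] sub  r2, r3, #34 → r2=0x79
body[1] add  r1, r1, #51 → r1=0x7c
body[2] add  r5, r1, #48 → r5=0xac
body[3] mov  r3, #0xdd → r3=0xdd
body[4] xor  r0, r1, r1 → r0=0x00
body[5] xor  r3, r1, r6 → r3=0xb3
body[6] mov  r7, #0x72 → r7=0x72
body[7] add  r3, r6, #25 → r3=0xe8
epilogue: pop r5=0x0c, sp=0xda
epilogue: pop r3=0x9b, sp=0xdb
epilogue: pop r2=0xd3, sp=0xdc
epilogue: pop r1=0x49, sp=0xdd
r0: caller-saved, written=True
r3: callee-saved, written=True
r5: callee-saved, written=True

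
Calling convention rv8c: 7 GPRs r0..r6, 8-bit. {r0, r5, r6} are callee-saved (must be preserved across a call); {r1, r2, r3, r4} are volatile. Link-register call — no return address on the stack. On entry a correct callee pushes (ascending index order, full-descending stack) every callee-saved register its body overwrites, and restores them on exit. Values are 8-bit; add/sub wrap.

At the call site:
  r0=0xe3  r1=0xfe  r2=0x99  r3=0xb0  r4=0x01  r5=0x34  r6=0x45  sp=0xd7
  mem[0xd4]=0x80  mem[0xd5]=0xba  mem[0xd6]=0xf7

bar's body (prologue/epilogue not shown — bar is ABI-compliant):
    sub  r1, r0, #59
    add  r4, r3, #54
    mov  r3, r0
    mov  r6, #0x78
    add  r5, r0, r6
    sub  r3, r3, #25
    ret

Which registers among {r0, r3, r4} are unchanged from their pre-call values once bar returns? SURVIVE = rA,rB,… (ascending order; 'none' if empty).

prologue: push r5 → mem[0xd6]=0x34, sp=0xd6
prologue: push r6 → mem[0xd5]=0x45, sp=0xd5
body[0] sub  r1, r0, #59 → r1=0xa8
body[1] add  r4, r3, #54 → r4=0xe6
body[2] mov  r3, r0 → r3=0xe3
body[3] mov  r6, #0x78 → r6=0x78
body[4] add  r5, r0, r6 → r5=0x5b
body[5] sub  r3, r3, #25 → r3=0xca
epilogue: pop r6=0x45, sp=0xd6
epilogue: pop r5=0x34, sp=0xd7
r0: callee-saved, written=False
r3: caller-saved, written=True
r4: caller-saved, written=True

SURVIVE = r0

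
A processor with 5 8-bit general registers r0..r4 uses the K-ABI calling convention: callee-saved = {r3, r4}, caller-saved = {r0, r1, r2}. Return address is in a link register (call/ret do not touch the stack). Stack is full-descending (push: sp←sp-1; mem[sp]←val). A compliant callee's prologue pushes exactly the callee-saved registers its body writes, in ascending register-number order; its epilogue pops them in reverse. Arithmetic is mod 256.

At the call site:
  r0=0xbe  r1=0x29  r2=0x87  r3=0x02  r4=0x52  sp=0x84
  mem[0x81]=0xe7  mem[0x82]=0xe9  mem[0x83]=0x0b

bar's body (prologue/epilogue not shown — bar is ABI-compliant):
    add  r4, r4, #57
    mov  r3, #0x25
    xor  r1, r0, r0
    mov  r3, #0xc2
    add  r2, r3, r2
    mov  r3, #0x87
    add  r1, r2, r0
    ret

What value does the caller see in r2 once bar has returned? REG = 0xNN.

prologue: push r3 -> mem[0x83]=0x02, sp=0x83
prologue: push r4 -> mem[0x82]=0x52, sp=0x82
body[0] add  r4, r4, #57 -> r4=0x8b
body[1] mov  r3, #0x25 -> r3=0x25
body[2] xor  r1, r0, r0 -> r1=0x00
body[3] mov  r3, #0xc2 -> r3=0xc2
body[4] add  r2, r3, r2 -> r2=0x49
body[5] mov  r3, #0x87 -> r3=0x87
body[6] add  r1, r2, r0 -> r1=0x07
epilogue: pop r4=0x52, sp=0x83
epilogue: pop r3=0x02, sp=0x84
r2 is caller-saved -> body value

REG = 0x49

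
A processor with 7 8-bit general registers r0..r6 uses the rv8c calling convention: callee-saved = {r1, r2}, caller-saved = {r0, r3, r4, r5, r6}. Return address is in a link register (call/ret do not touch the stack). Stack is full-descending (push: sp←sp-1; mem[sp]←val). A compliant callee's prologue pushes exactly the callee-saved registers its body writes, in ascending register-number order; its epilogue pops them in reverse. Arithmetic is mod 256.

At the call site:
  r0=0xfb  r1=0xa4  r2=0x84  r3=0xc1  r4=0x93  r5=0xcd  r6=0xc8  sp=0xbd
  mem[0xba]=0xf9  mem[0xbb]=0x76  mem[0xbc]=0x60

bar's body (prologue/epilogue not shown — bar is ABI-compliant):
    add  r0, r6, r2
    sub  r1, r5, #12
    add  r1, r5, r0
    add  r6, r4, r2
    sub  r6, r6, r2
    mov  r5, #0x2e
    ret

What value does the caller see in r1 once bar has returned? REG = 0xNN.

prologue: push r1 -> mem[0xbc]=0xa4, sp=0xbc
body[0] add  r0, r6, r2 -> r0=0x4c
body[1] sub  r1, r5, #12 -> r1=0xc1
body[2] add  r1, r5, r0 -> r1=0x19
body[3] add  r6, r4, r2 -> r6=0x17
body[4] sub  r6, r6, r2 -> r6=0x93
body[5] mov  r5, #0x2e -> r5=0x2e
epilogue: pop r1=0xa4, sp=0xbd
r1 is callee-saved -> restored

REG = 0xa4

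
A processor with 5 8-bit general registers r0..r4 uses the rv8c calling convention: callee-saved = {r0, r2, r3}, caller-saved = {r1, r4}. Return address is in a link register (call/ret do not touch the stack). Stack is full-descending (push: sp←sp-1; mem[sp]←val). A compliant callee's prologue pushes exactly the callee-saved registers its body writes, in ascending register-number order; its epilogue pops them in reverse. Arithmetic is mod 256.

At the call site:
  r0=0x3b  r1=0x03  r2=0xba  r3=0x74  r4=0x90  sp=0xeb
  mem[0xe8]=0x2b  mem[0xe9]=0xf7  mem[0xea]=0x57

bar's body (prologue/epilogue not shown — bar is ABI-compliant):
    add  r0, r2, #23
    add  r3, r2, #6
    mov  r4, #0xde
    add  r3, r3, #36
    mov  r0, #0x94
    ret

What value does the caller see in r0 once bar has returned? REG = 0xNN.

REG = 0x3b

prologue: push r0 → mem[0xea]=0x3b, sp=0xea
prologue: push r3 → mem[0xe9]=0x74, sp=0xe9
body[0] add  r0, r2, #23 → r0=0xd1
body[1] add  r3, r2, #6 → r3=0xc0
body[2] mov  r4, #0xde → r4=0xde
body[3] add  r3, r3, #36 → r3=0xe4
body[4] mov  r0, #0x94 → r0=0x94
epilogue: pop r3=0x74, sp=0xea
epilogue: pop r0=0x3b, sp=0xeb
r0 is callee-saved → restored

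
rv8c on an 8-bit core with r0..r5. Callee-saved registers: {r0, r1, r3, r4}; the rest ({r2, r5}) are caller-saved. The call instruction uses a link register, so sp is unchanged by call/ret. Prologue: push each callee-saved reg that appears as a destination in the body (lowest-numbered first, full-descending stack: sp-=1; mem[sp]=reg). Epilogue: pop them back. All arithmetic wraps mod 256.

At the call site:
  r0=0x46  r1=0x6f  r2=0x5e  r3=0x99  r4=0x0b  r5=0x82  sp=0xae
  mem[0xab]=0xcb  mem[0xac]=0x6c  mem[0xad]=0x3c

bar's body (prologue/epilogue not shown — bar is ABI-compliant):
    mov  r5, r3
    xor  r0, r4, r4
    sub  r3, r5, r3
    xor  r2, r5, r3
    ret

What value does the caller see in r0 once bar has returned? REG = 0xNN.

REG = 0x46

prologue: push r0 → mem[0xad]=0x46, sp=0xad
prologue: push r3 → mem[0xac]=0x99, sp=0xac
body[0] mov  r5, r3 → r5=0x99
body[1] xor  r0, r4, r4 → r0=0x00
body[2] sub  r3, r5, r3 → r3=0x00
body[3] xor  r2, r5, r3 → r2=0x99
epilogue: pop r3=0x99, sp=0xad
epilogue: pop r0=0x46, sp=0xae
r0 is callee-saved → restored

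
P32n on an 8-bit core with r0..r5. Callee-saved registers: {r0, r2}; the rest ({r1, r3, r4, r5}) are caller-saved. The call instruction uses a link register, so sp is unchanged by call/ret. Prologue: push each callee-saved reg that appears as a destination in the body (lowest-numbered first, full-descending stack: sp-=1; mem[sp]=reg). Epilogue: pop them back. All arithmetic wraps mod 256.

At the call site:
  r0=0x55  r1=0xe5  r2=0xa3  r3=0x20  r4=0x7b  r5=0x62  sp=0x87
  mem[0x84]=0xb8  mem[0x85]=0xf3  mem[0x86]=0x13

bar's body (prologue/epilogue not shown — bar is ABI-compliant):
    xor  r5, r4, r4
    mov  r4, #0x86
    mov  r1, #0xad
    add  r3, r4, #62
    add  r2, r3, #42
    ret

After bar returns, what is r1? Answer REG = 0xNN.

REG = 0xad

prologue: push r2 → mem[0x86]=0xa3, sp=0x86
body[0] xor  r5, r4, r4 → r5=0x00
body[1] mov  r4, #0x86 → r4=0x86
body[2] mov  r1, #0xad → r1=0xad
body[3] add  r3, r4, #62 → r3=0xc4
body[4] add  r2, r3, #42 → r2=0xee
epilogue: pop r2=0xa3, sp=0x87
r1 is caller-saved → body value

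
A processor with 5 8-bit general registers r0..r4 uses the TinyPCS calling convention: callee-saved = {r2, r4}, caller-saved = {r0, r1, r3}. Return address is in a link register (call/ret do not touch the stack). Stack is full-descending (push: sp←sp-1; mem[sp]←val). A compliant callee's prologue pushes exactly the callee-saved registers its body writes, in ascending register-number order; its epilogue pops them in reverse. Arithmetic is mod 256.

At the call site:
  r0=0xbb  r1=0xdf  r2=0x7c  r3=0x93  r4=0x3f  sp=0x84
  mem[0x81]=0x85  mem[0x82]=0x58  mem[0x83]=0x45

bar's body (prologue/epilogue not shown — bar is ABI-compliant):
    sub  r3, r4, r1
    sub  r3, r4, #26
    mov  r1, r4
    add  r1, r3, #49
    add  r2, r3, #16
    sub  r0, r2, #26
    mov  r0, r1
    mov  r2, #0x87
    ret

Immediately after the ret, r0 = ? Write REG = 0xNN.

prologue: push r2 → mem[0x83]=0x7c, sp=0x83
body[0] sub  r3, r4, r1 → r3=0x60
body[1] sub  r3, r4, #26 → r3=0x25
body[2] mov  r1, r4 → r1=0x3f
body[3] add  r1, r3, #49 → r1=0x56
body[4] add  r2, r3, #16 → r2=0x35
body[5] sub  r0, r2, #26 → r0=0x1b
body[6] mov  r0, r1 → r0=0x56
body[7] mov  r2, #0x87 → r2=0x87
epilogue: pop r2=0x7c, sp=0x84
r0 is caller-saved → body value

REG = 0x56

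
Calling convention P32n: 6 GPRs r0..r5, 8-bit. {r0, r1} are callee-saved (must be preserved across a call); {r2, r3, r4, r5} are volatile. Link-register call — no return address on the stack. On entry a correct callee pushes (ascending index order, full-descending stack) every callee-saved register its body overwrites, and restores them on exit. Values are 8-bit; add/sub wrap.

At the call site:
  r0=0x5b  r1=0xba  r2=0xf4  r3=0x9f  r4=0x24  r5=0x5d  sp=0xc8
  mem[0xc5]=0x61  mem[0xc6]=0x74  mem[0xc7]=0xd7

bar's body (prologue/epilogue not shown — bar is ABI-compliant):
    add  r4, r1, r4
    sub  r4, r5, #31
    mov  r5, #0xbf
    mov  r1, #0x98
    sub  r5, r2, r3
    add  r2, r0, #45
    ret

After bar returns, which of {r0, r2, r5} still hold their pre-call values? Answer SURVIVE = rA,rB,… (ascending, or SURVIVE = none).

SURVIVE = r0

prologue: push r1 -> mem[0xc7]=0xba, sp=0xc7
body[0] add  r4, r1, r4 -> r4=0xde
body[1] sub  r4, r5, #31 -> r4=0x3e
body[2] mov  r5, #0xbf -> r5=0xbf
body[3] mov  r1, #0x98 -> r1=0x98
body[4] sub  r5, r2, r3 -> r5=0x55
body[5] add  r2, r0, #45 -> r2=0x88
epilogue: pop r1=0xba, sp=0xc8
r0: callee-saved, written=False
r2: caller-saved, written=True
r5: caller-saved, written=True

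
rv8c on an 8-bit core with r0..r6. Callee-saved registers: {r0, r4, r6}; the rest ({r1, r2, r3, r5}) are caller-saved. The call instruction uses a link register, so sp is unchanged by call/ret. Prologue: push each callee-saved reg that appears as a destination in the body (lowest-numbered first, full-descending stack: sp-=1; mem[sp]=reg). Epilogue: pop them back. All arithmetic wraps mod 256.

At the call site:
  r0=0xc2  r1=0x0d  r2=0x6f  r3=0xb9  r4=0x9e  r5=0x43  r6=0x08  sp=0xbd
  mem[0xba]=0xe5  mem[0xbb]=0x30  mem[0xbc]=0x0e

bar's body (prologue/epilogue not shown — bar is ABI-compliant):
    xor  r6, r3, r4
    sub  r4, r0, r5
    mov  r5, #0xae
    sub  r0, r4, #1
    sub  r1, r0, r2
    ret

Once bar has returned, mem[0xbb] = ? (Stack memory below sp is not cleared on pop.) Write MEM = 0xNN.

MEM = 0x9e

prologue: push r0 → mem[0xbc]=0xc2, sp=0xbc
prologue: push r4 → mem[0xbb]=0x9e, sp=0xbb
prologue: push r6 → mem[0xba]=0x08, sp=0xba
body[0] xor  r6, r3, r4 → r6=0x27
body[1] sub  r4, r0, r5 → r4=0x7f
body[2] mov  r5, #0xae → r5=0xae
body[3] sub  r0, r4, #1 → r0=0x7e
body[4] sub  r1, r0, r2 → r1=0x0f
epilogue: pop r6=0x08, sp=0xbb
epilogue: pop r4=0x9e, sp=0xbc
epilogue: pop r0=0xc2, sp=0xbd
prologue pushed ['r0', 'r4', 'r6'] at ['0xbc', '0xbb', '0xba']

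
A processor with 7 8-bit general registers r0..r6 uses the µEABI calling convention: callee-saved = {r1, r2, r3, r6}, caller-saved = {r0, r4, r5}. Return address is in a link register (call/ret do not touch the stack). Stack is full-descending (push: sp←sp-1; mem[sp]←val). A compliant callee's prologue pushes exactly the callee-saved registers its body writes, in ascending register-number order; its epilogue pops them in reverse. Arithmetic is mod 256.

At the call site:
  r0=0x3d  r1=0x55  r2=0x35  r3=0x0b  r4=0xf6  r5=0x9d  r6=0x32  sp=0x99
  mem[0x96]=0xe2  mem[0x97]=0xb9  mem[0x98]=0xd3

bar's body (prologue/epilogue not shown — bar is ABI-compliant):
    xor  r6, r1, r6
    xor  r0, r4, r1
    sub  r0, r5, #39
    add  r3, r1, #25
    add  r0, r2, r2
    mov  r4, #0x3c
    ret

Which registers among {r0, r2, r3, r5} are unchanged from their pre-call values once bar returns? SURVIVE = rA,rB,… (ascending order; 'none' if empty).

SURVIVE = r2,r3,r5

prologue: push r3 -> mem[0x98]=0x0b, sp=0x98
prologue: push r6 -> mem[0x97]=0x32, sp=0x97
body[0] xor  r6, r1, r6 -> r6=0x67
body[1] xor  r0, r4, r1 -> r0=0xa3
body[2] sub  r0, r5, #39 -> r0=0x76
body[3] add  r3, r1, #25 -> r3=0x6e
body[4] add  r0, r2, r2 -> r0=0x6a
body[5] mov  r4, #0x3c -> r4=0x3c
epilogue: pop r6=0x32, sp=0x98
epilogue: pop r3=0x0b, sp=0x99
r0: caller-saved, written=True
r2: callee-saved, written=False
r3: callee-saved, written=True
r5: caller-saved, written=False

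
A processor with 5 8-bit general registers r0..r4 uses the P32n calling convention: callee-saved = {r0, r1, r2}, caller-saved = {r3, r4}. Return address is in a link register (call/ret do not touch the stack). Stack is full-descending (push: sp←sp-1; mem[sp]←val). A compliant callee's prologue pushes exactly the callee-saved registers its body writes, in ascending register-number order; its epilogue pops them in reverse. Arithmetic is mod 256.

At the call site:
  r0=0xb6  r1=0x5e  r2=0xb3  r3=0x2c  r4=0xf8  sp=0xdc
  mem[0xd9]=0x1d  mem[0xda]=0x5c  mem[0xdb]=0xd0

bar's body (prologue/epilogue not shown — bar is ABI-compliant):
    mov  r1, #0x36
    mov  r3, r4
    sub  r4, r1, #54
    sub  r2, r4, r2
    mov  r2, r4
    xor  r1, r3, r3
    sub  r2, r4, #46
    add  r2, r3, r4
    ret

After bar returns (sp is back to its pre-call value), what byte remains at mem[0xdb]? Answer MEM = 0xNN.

MEM = 0x5e

prologue: push r1 → mem[0xdb]=0x5e, sp=0xdb
prologue: push r2 → mem[0xda]=0xb3, sp=0xda
body[0] mov  r1, #0x36 → r1=0x36
body[1] mov  r3, r4 → r3=0xf8
body[2] sub  r4, r1, #54 → r4=0x00
body[3] sub  r2, r4, r2 → r2=0x4d
body[4] mov  r2, r4 → r2=0x00
body[5] xor  r1, r3, r3 → r1=0x00
body[6] sub  r2, r4, #46 → r2=0xd2
body[7] add  r2, r3, r4 → r2=0xf8
epilogue: pop r2=0xb3, sp=0xdb
epilogue: pop r1=0x5e, sp=0xdc
prologue pushed ['r1', 'r2'] at ['0xdb', '0xda']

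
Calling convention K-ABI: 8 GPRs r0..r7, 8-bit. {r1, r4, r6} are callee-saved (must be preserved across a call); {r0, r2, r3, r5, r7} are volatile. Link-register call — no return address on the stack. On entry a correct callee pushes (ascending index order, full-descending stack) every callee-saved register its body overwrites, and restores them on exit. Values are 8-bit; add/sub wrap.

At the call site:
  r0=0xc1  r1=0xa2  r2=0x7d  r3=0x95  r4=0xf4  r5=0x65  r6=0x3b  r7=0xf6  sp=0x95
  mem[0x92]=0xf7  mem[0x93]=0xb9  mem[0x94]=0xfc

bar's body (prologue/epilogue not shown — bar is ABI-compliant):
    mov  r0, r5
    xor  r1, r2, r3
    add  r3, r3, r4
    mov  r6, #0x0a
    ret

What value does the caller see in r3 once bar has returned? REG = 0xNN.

REG = 0x89

prologue: push r1 -> mem[0x94]=0xa2, sp=0x94
prologue: push r6 -> mem[0x93]=0x3b, sp=0x93
body[0] mov  r0, r5 -> r0=0x65
body[1] xor  r1, r2, r3 -> r1=0xe8
body[2] add  r3, r3, r4 -> r3=0x89
body[3] mov  r6, #0x0a -> r6=0x0a
epilogue: pop r6=0x3b, sp=0x94
epilogue: pop r1=0xa2, sp=0x95
r3 is caller-saved -> body value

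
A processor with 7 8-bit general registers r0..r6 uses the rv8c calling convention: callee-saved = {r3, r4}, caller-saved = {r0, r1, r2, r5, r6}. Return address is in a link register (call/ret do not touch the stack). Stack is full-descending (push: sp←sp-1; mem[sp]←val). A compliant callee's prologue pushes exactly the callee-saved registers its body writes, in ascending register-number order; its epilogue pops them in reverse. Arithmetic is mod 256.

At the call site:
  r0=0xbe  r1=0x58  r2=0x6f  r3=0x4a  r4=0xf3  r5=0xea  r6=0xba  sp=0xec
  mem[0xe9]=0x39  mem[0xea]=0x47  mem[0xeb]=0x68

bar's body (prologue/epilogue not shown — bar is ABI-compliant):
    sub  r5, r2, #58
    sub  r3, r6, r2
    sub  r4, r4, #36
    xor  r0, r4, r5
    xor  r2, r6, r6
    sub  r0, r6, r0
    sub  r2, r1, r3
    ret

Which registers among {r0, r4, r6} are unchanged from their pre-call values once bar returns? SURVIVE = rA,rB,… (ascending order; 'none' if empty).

prologue: push r3 → mem[0xeb]=0x4a, sp=0xeb
prologue: push r4 → mem[0xea]=0xf3, sp=0xea
body[0] sub  r5, r2, #58 → r5=0x35
body[1] sub  r3, r6, r2 → r3=0x4b
body[2] sub  r4, r4, #36 → r4=0xcf
body[3] xor  r0, r4, r5 → r0=0xfa
body[4] xor  r2, r6, r6 → r2=0x00
body[5] sub  r0, r6, r0 → r0=0xc0
body[6] sub  r2, r1, r3 → r2=0x0d
epilogue: pop r4=0xf3, sp=0xeb
epilogue: pop r3=0x4a, sp=0xec
r0: caller-saved, written=True
r4: callee-saved, written=True
r6: caller-saved, written=False

SURVIVE = r4,r6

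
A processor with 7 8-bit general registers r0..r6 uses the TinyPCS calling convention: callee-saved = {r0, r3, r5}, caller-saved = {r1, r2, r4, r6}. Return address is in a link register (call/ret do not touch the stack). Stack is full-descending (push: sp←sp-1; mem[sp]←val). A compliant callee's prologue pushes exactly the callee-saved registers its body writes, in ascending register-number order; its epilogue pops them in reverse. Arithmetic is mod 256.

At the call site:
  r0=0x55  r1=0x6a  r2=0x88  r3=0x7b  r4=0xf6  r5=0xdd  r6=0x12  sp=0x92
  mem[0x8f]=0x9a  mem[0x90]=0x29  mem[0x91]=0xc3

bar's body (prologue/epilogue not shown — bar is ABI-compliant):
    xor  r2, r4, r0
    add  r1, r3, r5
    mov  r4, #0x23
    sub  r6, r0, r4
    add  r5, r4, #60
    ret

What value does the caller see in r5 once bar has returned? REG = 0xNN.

REG = 0xdd

prologue: push r5 -> mem[0x91]=0xdd, sp=0x91
body[0] xor  r2, r4, r0 -> r2=0xa3
body[1] add  r1, r3, r5 -> r1=0x58
body[2] mov  r4, #0x23 -> r4=0x23
body[3] sub  r6, r0, r4 -> r6=0x32
body[4] add  r5, r4, #60 -> r5=0x5f
epilogue: pop r5=0xdd, sp=0x92
r5 is callee-saved -> restored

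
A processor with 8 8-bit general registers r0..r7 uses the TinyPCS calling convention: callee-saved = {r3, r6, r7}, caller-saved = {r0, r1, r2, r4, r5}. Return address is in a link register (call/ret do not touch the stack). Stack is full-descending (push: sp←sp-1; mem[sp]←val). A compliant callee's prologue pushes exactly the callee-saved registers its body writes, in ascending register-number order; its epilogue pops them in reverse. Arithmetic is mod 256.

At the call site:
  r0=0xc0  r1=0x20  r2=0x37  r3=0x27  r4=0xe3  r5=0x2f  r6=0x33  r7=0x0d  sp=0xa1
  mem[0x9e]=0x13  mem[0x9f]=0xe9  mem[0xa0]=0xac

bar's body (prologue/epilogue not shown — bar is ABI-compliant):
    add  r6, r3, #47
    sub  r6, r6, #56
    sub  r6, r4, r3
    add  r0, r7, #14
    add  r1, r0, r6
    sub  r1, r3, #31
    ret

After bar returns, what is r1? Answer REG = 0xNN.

prologue: push r6 -> mem[0xa0]=0x33, sp=0xa0
body[0] add  r6, r3, #47 -> r6=0x56
body[1] sub  r6, r6, #56 -> r6=0x1e
body[2] sub  r6, r4, r3 -> r6=0xbc
body[3] add  r0, r7, #14 -> r0=0x1b
body[4] add  r1, r0, r6 -> r1=0xd7
body[5] sub  r1, r3, #31 -> r1=0x08
epilogue: pop r6=0x33, sp=0xa1
r1 is caller-saved -> body value

REG = 0x08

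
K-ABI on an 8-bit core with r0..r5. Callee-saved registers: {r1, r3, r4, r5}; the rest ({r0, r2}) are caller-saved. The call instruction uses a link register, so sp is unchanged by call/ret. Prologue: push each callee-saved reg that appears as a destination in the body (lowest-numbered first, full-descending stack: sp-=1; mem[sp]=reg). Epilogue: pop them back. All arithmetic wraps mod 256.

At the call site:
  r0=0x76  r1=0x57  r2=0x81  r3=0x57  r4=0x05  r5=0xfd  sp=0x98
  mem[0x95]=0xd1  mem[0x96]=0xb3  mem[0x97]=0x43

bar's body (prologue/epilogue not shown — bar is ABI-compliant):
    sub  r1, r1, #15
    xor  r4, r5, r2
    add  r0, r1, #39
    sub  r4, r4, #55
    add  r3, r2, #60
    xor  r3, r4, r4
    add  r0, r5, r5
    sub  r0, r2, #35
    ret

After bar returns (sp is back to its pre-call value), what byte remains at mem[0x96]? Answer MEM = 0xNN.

MEM = 0x57

prologue: push r1 → mem[0x97]=0x57, sp=0x97
prologue: push r3 → mem[0x96]=0x57, sp=0x96
prologue: push r4 → mem[0x95]=0x05, sp=0x95
body[0] sub  r1, r1, #15 → r1=0x48
body[1] xor  r4, r5, r2 → r4=0x7c
body[2] add  r0, r1, #39 → r0=0x6f
body[3] sub  r4, r4, #55 → r4=0x45
body[4] add  r3, r2, #60 → r3=0xbd
body[5] xor  r3, r4, r4 → r3=0x00
body[6] add  r0, r5, r5 → r0=0xfa
body[7] sub  r0, r2, #35 → r0=0x5e
epilogue: pop r4=0x05, sp=0x96
epilogue: pop r3=0x57, sp=0x97
epilogue: pop r1=0x57, sp=0x98
prologue pushed ['r1', 'r3', 'r4'] at ['0x97', '0x96', '0x95']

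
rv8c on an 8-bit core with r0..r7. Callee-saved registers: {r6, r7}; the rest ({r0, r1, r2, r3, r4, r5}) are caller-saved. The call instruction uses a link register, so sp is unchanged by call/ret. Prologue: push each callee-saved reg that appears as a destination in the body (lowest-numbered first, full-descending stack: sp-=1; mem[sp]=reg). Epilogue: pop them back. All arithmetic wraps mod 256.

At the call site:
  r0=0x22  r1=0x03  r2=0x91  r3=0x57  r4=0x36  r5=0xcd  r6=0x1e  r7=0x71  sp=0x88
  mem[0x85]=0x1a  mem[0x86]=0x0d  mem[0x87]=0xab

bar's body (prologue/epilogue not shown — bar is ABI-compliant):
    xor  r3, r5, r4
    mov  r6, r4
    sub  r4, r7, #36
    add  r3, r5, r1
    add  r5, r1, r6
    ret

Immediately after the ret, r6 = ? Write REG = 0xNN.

REG = 0x1e

prologue: push r6 -> mem[0x87]=0x1e, sp=0x87
body[0] xor  r3, r5, r4 -> r3=0xfb
body[1] mov  r6, r4 -> r6=0x36
body[2] sub  r4, r7, #36 -> r4=0x4d
body[3] add  r3, r5, r1 -> r3=0xd0
body[4] add  r5, r1, r6 -> r5=0x39
epilogue: pop r6=0x1e, sp=0x88
r6 is callee-saved -> restored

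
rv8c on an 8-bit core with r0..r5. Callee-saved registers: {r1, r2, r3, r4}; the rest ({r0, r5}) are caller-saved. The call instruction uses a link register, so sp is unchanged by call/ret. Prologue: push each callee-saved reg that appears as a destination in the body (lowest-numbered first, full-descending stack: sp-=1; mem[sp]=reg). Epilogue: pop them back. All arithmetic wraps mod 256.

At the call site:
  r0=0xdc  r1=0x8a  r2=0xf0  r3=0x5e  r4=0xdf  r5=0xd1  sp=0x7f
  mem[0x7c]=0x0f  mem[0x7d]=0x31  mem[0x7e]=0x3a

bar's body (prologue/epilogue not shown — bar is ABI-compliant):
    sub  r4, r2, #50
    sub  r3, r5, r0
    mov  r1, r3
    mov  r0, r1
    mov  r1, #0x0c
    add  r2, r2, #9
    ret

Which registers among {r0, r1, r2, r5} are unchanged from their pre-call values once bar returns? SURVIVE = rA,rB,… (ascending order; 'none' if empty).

prologue: push r1 -> mem[0x7e]=0x8a, sp=0x7e
prologue: push r2 -> mem[0x7d]=0xf0, sp=0x7d
prologue: push r3 -> mem[0x7c]=0x5e, sp=0x7c
prologue: push r4 -> mem[0x7b]=0xdf, sp=0x7b
body[0] sub  r4, r2, #50 -> r4=0xbe
body[1] sub  r3, r5, r0 -> r3=0xf5
body[2] mov  r1, r3 -> r1=0xf5
body[3] mov  r0, r1 -> r0=0xf5
body[4] mov  r1, #0x0c -> r1=0x0c
body[5] add  r2, r2, #9 -> r2=0xf9
epilogue: pop r4=0xdf, sp=0x7c
epilogue: pop r3=0x5e, sp=0x7d
epilogue: pop r2=0xf0, sp=0x7e
epilogue: pop r1=0x8a, sp=0x7f
r0: caller-saved, written=True
r1: callee-saved, written=True
r2: callee-saved, written=True
r5: caller-saved, written=False

SURVIVE = r1,r2,r5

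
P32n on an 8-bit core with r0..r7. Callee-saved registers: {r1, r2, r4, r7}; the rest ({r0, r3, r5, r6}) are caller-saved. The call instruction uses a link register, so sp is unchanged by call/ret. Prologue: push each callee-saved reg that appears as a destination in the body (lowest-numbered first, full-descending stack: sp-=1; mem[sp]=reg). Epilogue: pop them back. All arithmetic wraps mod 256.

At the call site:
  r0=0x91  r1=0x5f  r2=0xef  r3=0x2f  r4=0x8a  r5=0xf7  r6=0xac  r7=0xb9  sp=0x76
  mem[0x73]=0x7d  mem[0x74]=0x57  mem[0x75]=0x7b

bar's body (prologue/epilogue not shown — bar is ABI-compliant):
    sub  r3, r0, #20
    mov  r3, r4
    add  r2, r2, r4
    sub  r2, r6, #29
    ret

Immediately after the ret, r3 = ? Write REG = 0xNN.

REG = 0x8a

prologue: push r2 → mem[0x75]=0xef, sp=0x75
body[0] sub  r3, r0, #20 → r3=0x7d
body[1] mov  r3, r4 → r3=0x8a
body[2] add  r2, r2, r4 → r2=0x79
body[3] sub  r2, r6, #29 → r2=0x8f
epilogue: pop r2=0xef, sp=0x76
r3 is caller-saved → body value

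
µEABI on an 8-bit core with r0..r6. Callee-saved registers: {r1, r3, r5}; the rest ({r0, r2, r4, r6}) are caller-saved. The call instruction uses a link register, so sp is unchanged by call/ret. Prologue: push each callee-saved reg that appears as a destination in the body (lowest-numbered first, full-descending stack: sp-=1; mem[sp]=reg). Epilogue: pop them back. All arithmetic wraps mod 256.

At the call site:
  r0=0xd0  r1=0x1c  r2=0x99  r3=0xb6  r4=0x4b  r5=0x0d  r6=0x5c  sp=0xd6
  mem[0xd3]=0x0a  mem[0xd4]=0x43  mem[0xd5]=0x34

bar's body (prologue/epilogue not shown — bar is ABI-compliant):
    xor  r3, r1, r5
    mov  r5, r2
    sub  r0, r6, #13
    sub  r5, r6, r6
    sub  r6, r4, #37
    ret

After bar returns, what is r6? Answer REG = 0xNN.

prologue: push r3 -> mem[0xd5]=0xb6, sp=0xd5
prologue: push r5 -> mem[0xd4]=0x0d, sp=0xd4
body[0] xor  r3, r1, r5 -> r3=0x11
body[1] mov  r5, r2 -> r5=0x99
body[2] sub  r0, r6, #13 -> r0=0x4f
body[3] sub  r5, r6, r6 -> r5=0x00
body[4] sub  r6, r4, #37 -> r6=0x26
epilogue: pop r5=0x0d, sp=0xd5
epilogue: pop r3=0xb6, sp=0xd6
r6 is caller-saved -> body value

REG = 0x26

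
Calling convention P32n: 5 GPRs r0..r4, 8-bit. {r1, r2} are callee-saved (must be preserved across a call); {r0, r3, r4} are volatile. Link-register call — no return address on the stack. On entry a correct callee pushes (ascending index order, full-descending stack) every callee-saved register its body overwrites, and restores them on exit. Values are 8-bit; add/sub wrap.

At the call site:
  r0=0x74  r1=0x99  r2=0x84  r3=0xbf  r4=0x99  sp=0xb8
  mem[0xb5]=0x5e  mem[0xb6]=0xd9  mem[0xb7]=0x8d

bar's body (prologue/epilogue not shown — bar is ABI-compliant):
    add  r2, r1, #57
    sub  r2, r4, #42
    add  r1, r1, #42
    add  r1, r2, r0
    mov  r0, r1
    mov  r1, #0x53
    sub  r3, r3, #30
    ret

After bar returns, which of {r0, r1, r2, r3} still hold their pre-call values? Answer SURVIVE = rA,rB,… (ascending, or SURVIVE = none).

prologue: push r1 → mem[0xb7]=0x99, sp=0xb7
prologue: push r2 → mem[0xb6]=0x84, sp=0xb6
body[0] add  r2, r1, #57 → r2=0xd2
body[1] sub  r2, r4, #42 → r2=0x6f
body[2] add  r1, r1, #42 → r1=0xc3
body[3] add  r1, r2, r0 → r1=0xe3
body[4] mov  r0, r1 → r0=0xe3
body[5] mov  r1, #0x53 → r1=0x53
body[6] sub  r3, r3, #30 → r3=0xa1
epilogue: pop r2=0x84, sp=0xb7
epilogue: pop r1=0x99, sp=0xb8
r0: caller-saved, written=True
r1: callee-saved, written=True
r2: callee-saved, written=True
r3: caller-saved, written=True

SURVIVE = r1,r2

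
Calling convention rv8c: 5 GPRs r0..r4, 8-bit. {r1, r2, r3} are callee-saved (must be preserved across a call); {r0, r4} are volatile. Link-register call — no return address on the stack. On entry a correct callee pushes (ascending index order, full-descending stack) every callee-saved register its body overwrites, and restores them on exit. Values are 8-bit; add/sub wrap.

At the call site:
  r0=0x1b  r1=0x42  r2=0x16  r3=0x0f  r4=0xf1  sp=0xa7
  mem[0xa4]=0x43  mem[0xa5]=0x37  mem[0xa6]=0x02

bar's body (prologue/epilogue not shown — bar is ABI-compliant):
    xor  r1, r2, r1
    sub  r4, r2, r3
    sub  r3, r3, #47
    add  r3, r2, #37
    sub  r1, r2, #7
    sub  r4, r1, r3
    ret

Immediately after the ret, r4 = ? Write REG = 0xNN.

prologue: push r1 -> mem[0xa6]=0x42, sp=0xa6
prologue: push r3 -> mem[0xa5]=0x0f, sp=0xa5
body[0] xor  r1, r2, r1 -> r1=0x54
body[1] sub  r4, r2, r3 -> r4=0x07
body[2] sub  r3, r3, #47 -> r3=0xe0
body[3] add  r3, r2, #37 -> r3=0x3b
body[4] sub  r1, r2, #7 -> r1=0x0f
body[5] sub  r4, r1, r3 -> r4=0xd4
epilogue: pop r3=0x0f, sp=0xa6
epilogue: pop r1=0x42, sp=0xa7
r4 is caller-saved -> body value

REG = 0xd4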